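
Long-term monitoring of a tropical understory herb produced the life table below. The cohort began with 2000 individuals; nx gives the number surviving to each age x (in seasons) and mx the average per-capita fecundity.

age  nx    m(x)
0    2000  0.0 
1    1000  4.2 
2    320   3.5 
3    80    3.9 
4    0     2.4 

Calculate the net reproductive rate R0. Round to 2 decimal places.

2.82

lx = nx/n0 = nx/2000: 1, 0.5, 0.16, 0.04, 0
lx·mx by age: 0, 2.1, 0.56, 0.156, 0
R0 = Σ lx·mx = 2.816 → 2.82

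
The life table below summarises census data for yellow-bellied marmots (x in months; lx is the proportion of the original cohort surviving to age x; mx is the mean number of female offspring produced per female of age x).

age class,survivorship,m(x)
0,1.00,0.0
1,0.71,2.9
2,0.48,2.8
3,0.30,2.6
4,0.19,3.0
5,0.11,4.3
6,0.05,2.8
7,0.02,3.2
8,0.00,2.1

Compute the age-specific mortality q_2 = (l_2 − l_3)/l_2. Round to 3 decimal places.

0.375

q_2 = (l_2 − l_3) / l_2 = (0.48 − 0.3) / 0.48
     = 0.18 / 0.48 = 0.375 → 0.375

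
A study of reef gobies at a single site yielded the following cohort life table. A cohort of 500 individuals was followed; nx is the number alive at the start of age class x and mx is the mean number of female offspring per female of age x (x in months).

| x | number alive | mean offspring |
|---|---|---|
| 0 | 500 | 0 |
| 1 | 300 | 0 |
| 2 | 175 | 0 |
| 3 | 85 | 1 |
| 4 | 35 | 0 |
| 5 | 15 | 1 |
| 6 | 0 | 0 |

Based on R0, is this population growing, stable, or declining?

lx = nx/n0 = nx/500: 1, 0.6, 0.35, 0.17, 0.07, 0.03, 0
R0 = Σ lx·mx = 0 + 0 + 0 + 0.17 + 0 + 0.03 + 0 = 0.2
R0 < 1, so the population is declining.

declining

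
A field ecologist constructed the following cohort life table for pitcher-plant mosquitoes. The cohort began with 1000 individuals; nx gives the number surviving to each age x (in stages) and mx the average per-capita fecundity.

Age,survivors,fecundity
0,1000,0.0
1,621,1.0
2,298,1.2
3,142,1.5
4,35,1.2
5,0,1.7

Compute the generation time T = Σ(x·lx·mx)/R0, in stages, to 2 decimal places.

1.74

lx = nx/n0 = nx/1000: 1, 0.621, 0.298, 0.142, 0.035, 0
lx·mx: 0, 0.621, 0.3576, 0.213, 0.042, 0 → R0 = 1.2336
x·lx·mx: 0, 0.621, 0.7152, 0.639, 0.168, 0 → Σ = 2.1432
T = 2.1432 / 1.2336 = 1.737354… → 1.74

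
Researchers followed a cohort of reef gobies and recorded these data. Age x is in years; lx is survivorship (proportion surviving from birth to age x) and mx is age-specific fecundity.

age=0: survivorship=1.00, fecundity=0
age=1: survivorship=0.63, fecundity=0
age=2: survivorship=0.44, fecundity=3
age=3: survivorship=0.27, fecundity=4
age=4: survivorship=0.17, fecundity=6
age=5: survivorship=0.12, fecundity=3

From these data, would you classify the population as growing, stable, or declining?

growing

R0 = Σ lx·mx = 0 + 0 + 1.32 + 1.08 + 1.02 + 0.36 = 3.78
R0 > 1, so the population is growing.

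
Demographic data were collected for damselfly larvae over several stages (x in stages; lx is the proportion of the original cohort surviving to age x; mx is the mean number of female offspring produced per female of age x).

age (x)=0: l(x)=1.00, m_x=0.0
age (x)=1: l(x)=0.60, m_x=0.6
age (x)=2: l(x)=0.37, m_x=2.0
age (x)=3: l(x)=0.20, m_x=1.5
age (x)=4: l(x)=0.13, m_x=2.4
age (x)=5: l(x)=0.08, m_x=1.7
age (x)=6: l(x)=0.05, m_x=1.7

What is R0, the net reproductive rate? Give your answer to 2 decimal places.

lx·mx by age: 0, 0.36, 0.74, 0.3, 0.312, 0.136, 0.085
R0 = Σ lx·mx = 1.933 → 1.93

1.93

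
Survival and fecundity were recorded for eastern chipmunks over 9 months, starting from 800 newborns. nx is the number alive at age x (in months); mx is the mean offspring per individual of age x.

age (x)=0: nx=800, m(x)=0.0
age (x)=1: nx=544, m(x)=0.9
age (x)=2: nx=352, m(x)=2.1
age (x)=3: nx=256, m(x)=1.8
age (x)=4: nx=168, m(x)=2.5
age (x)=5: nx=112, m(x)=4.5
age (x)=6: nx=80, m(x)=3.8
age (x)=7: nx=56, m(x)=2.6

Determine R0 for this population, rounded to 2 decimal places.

3.83

lx = nx/n0 = nx/800: 1, 0.68, 0.44, 0.32, 0.21, 0.14, 0.1, 0.07
lx·mx by age: 0, 0.612, 0.924, 0.576, 0.525, 0.63, 0.38, 0.182
R0 = Σ lx·mx = 3.829 → 3.83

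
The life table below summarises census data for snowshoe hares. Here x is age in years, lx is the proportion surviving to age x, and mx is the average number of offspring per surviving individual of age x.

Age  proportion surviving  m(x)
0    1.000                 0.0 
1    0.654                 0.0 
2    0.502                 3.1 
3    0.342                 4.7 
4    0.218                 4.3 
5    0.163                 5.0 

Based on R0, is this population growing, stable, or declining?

R0 = Σ lx·mx = 0 + 0 + 1.5562 + 1.6074 + 0.9374 + 0.815 = 4.916
R0 > 1, so the population is growing.

growing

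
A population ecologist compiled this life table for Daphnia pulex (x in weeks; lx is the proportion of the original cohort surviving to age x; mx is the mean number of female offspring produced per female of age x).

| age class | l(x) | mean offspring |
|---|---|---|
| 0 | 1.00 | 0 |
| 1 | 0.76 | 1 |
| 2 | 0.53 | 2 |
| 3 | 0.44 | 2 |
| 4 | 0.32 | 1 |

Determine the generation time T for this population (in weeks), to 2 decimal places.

2.25

lx·mx: 0, 0.76, 1.06, 0.88, 0.32 → R0 = 3.02
x·lx·mx: 0, 0.76, 2.12, 2.64, 1.28 → Σ = 6.8
T = 6.8 / 3.02 = 2.251656… → 2.25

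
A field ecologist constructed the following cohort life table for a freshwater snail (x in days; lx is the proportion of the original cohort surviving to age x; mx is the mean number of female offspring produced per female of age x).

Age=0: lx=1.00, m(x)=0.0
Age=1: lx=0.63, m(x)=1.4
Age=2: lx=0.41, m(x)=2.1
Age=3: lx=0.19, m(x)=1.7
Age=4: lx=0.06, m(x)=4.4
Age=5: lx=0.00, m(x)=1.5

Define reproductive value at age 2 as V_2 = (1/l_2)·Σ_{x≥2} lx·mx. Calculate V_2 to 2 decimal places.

3.53

lx·mx for x ≥ 2: 0.861, 0.323, 0.264, 0 → sum = 1.448
V_2 = 1.448 / l_2 = 1.448 / 0.41 = 3.531707… → 3.53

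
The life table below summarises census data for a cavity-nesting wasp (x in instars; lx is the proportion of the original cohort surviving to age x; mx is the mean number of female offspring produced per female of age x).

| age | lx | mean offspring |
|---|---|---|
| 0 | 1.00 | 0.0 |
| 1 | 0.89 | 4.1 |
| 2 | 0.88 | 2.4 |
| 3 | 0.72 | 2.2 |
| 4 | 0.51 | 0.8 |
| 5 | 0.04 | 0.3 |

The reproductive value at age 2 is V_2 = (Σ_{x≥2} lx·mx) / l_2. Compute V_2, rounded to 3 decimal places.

4.677

lx·mx for x ≥ 2: 2.112, 1.584, 0.408, 0.012 → sum = 4.116
V_2 = 4.116 / l_2 = 4.116 / 0.88 = 4.677273… → 4.677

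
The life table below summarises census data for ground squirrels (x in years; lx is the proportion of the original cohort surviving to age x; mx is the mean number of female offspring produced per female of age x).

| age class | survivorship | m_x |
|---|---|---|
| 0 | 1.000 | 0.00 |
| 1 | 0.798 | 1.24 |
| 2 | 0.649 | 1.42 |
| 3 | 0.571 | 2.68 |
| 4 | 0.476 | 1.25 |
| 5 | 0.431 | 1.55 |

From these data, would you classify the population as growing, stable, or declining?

R0 = Σ lx·mx = 0 + 0.98952 + 0.92158 + 1.53028 + 0.595 + 0.66805 = 4.70443
R0 > 1, so the population is growing.

growing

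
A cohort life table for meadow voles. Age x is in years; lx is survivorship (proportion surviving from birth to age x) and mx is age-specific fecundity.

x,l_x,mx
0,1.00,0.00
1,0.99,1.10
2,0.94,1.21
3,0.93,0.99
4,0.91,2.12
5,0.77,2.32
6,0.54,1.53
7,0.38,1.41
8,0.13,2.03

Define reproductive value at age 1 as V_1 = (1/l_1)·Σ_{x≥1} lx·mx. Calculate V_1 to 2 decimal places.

lx·mx for x ≥ 1: 1.089, 1.1374, 0.9207, 1.9292, 1.7864, 0.8262, 0.5358, 0.2639 → sum = 8.4886
V_1 = 8.4886 / l_1 = 8.4886 / 0.99 = 8.574343… → 8.57

8.57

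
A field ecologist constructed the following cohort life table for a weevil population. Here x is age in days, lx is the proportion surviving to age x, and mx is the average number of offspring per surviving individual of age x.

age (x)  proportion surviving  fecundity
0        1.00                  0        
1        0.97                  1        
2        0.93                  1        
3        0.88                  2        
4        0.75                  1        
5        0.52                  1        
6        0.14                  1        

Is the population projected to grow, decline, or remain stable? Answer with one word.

growing

R0 = Σ lx·mx = 0 + 0.97 + 0.93 + 1.76 + 0.75 + 0.52 + 0.14 = 5.07
R0 > 1, so the population is growing.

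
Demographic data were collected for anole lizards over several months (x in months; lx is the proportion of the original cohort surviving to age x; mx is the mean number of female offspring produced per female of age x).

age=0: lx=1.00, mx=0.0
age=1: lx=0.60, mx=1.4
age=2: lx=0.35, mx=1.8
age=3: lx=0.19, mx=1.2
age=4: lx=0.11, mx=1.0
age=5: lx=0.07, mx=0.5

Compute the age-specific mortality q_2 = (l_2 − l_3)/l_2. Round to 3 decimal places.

q_2 = (l_2 − l_3) / l_2 = (0.35 − 0.19) / 0.35
     = 0.16 / 0.35 = 0.457143… → 0.457

0.457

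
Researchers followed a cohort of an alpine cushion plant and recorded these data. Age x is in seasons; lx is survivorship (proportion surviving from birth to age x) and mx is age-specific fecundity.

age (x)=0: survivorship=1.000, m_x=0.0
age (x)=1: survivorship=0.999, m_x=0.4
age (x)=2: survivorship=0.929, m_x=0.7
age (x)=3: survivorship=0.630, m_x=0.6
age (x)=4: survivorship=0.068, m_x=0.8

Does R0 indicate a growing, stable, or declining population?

growing

R0 = Σ lx·mx = 0 + 0.3996 + 0.6503 + 0.378 + 0.0544 = 1.4823
R0 > 1, so the population is growing.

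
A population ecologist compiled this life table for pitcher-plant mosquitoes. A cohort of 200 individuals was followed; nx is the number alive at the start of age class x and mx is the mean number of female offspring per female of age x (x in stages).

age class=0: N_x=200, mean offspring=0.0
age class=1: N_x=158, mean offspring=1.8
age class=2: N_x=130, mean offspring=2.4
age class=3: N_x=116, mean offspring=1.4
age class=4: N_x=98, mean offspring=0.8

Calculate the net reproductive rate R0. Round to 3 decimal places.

4.186

lx = nx/n0 = nx/200: 1, 0.79, 0.65, 0.58, 0.49
lx·mx by age: 0, 1.422, 1.56, 0.812, 0.392
R0 = Σ lx·mx = 4.186 → 4.186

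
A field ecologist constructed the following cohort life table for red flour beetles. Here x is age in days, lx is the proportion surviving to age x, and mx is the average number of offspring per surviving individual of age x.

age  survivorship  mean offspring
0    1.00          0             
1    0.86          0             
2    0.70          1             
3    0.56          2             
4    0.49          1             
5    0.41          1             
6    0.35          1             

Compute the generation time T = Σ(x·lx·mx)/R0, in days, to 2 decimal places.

lx·mx: 0, 0, 0.7, 1.12, 0.49, 0.41, 0.35 → R0 = 3.07
x·lx·mx: 0, 0, 1.4, 3.36, 1.96, 2.05, 2.1 → Σ = 10.87
T = 10.87 / 3.07 = 3.540717… → 3.54

3.54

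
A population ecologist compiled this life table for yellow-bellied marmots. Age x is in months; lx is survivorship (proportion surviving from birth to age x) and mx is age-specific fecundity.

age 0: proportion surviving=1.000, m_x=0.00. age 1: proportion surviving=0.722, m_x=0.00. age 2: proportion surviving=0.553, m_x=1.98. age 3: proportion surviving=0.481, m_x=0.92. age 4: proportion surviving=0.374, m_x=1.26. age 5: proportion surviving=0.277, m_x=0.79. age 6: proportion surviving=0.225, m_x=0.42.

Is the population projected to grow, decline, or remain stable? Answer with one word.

R0 = Σ lx·mx = 0 + 0 + 1.09494 + 0.44252 + 0.47124 + 0.21883 + 0.0945 = 2.32203
R0 > 1, so the population is growing.

growing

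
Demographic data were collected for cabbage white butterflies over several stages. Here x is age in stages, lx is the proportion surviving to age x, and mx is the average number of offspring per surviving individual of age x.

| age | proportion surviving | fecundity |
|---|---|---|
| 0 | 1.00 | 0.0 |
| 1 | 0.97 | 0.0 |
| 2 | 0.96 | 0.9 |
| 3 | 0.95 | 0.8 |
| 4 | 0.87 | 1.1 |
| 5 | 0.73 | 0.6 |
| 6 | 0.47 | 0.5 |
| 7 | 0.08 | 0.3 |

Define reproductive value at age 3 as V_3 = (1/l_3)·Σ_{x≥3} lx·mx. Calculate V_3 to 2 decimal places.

lx·mx for x ≥ 3: 0.76, 0.957, 0.438, 0.235, 0.024 → sum = 2.414
V_3 = 2.414 / l_3 = 2.414 / 0.95 = 2.541053… → 2.54

2.54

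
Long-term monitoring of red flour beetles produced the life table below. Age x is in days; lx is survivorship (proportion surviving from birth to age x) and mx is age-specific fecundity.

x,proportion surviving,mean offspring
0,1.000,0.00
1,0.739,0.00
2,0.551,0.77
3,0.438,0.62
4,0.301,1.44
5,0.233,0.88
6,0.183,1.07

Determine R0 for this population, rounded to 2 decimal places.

1.53

lx·mx by age: 0, 0, 0.42427, 0.27156, 0.43344, 0.20504, 0.19581
R0 = Σ lx·mx = 1.53012 → 1.53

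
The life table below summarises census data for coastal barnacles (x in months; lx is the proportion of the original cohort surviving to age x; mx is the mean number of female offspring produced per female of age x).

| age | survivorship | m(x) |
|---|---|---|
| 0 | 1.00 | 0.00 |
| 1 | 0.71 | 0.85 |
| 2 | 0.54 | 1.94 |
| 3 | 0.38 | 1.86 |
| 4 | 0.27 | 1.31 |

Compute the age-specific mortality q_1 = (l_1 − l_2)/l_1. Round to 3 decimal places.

q_1 = (l_1 − l_2) / l_1 = (0.71 − 0.54) / 0.71
     = 0.17 / 0.71 = 0.239437… → 0.239

0.239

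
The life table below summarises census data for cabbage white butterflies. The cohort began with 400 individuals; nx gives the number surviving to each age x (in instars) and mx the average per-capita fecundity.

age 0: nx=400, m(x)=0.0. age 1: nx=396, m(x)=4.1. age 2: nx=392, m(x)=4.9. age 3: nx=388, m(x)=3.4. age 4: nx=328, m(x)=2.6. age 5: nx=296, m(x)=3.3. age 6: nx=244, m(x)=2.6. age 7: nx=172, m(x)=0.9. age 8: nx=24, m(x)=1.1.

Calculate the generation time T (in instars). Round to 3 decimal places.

3.039

lx = nx/n0 = nx/400: 1, 0.99, 0.98, 0.97, 0.82, 0.74, 0.61, 0.43, 0.06
lx·mx: 0, 4.059, 4.802, 3.298, 2.132, 2.442, 1.586, 0.387, 0.066 → R0 = 18.772
x·lx·mx: 0, 4.059, 9.604, 9.894, 8.528, 12.21, 9.516, 2.709, 0.528 → Σ = 57.048
T = 57.048 / 18.772 = 3.038994… → 3.039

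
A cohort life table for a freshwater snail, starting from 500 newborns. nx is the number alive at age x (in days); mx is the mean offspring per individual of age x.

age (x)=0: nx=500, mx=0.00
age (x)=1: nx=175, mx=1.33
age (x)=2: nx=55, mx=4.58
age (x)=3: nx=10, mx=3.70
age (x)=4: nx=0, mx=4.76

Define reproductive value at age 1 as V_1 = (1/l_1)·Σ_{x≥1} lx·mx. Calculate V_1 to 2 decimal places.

2.98

lx = nx/n0 = nx/500: 1, 0.35, 0.11, 0.02, 0
lx·mx for x ≥ 1: 0.4655, 0.5038, 0.074, 0 → sum = 1.0433
V_1 = 1.0433 / l_1 = 1.0433 / 0.35 = 2.980857… → 2.98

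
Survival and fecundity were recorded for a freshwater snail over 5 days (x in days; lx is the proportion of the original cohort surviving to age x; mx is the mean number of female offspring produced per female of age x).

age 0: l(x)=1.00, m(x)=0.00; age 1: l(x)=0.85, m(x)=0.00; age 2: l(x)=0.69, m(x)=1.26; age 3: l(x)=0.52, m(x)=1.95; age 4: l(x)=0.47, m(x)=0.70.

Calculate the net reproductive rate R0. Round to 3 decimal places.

2.212

lx·mx by age: 0, 0, 0.8694, 1.014, 0.329
R0 = Σ lx·mx = 2.2124 → 2.212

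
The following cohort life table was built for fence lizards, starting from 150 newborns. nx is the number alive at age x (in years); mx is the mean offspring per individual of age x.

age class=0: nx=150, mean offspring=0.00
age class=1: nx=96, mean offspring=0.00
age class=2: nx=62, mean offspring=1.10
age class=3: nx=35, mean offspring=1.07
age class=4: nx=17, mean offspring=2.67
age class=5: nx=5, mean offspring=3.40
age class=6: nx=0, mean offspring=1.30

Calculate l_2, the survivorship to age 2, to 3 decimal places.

l_2 = n_2/n_0 = 62/150 = 0.413333… → 0.413

0.413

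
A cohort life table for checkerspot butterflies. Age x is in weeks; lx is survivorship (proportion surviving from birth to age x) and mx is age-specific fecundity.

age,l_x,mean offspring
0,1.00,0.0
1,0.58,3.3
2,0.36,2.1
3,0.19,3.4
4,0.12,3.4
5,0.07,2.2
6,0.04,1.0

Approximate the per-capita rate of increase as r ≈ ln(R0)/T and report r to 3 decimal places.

0.668

R0 = Σ lx·mx = 0 + 1.914 + 0.756 + 0.646 + 0.408 + 0.154 + 0.04 = 3.918
Σ x·lx·mx = 8.006; T = 8.006/3.918 = 2.04339…
r ≈ ln(R0)/T = ln(3.918)/2.04339… = 0.66829… → 0.668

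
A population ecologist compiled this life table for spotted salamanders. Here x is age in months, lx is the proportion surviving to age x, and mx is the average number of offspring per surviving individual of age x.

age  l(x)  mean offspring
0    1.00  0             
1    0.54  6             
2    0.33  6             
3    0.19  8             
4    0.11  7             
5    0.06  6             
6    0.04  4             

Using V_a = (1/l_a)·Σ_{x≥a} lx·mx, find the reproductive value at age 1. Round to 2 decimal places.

lx·mx for x ≥ 1: 3.24, 1.98, 1.52, 0.77, 0.36, 0.16 → sum = 8.03
V_1 = 8.03 / l_1 = 8.03 / 0.54 = 14.87037… → 14.87

14.87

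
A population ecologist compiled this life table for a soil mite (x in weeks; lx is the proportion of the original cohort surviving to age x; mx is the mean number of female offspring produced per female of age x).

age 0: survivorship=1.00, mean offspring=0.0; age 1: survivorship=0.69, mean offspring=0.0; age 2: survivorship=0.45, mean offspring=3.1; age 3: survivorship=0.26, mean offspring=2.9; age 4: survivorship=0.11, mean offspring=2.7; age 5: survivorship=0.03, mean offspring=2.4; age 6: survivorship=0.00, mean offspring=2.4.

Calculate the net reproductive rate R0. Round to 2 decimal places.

2.52

lx·mx by age: 0, 0, 1.395, 0.754, 0.297, 0.072, 0
R0 = Σ lx·mx = 2.518 → 2.52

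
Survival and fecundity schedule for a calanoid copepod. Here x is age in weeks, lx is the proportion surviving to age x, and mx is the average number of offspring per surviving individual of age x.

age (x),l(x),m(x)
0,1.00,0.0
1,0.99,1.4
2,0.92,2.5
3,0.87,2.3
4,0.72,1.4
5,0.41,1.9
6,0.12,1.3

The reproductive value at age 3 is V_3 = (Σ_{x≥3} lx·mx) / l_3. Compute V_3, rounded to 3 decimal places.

lx·mx for x ≥ 3: 2.001, 1.008, 0.779, 0.156 → sum = 3.944
V_3 = 3.944 / l_3 = 3.944 / 0.87 = 4.533333… → 4.533

4.533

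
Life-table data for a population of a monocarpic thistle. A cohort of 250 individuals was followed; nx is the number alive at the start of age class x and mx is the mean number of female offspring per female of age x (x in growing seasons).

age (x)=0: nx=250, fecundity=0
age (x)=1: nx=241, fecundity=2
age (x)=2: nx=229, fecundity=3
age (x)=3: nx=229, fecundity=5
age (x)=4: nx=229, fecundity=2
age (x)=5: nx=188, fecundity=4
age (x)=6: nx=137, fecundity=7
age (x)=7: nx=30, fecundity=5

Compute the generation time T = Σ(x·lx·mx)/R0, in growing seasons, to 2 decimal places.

3.82

lx = nx/n0 = nx/250: 1, 0.964, 0.916, 0.916, 0.916, 0.752, 0.548, 0.12
lx·mx: 0, 1.928, 2.748, 4.58, 1.832, 3.008, 3.836, 0.6 → R0 = 18.532
x·lx·mx: 0, 1.928, 5.496, 13.74, 7.328, 15.04, 23.016, 4.2 → Σ = 70.748
T = 70.748 / 18.532 = 3.817613… → 3.82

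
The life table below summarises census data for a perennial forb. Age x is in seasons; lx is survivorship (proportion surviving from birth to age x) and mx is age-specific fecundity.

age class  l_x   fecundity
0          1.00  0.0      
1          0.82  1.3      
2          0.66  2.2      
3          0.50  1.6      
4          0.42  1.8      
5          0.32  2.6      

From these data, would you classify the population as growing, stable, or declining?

growing

R0 = Σ lx·mx = 0 + 1.066 + 1.452 + 0.8 + 0.756 + 0.832 = 4.906
R0 > 1, so the population is growing.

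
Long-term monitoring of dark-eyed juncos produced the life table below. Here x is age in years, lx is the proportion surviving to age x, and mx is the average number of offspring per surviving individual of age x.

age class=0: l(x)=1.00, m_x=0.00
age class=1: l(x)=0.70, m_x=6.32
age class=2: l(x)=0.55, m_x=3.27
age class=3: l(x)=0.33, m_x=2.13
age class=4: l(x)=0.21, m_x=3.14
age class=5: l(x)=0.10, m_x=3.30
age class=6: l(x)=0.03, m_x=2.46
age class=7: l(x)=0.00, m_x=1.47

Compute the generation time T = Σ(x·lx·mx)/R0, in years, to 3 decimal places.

lx·mx: 0, 4.424, 1.7985, 0.7029, 0.6594, 0.33, 0.0738, 0 → R0 = 7.9886
x·lx·mx: 0, 4.424, 3.597, 2.1087, 2.6376, 1.65, 0.4428, 0 → Σ = 14.8601
T = 14.8601 / 7.9886 = 1.860163… → 1.860

1.860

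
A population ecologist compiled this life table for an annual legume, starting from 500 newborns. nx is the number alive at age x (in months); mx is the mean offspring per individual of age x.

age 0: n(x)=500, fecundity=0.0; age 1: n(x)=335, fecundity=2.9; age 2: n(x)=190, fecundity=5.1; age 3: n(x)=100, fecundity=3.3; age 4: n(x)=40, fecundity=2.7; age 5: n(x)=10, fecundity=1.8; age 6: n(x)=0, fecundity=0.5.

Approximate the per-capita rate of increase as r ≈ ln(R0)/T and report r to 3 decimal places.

lx = nx/n0 = nx/500: 1, 0.67, 0.38, 0.2, 0.08, 0.02, 0
R0 = Σ lx·mx = 0 + 1.943 + 1.938 + 0.66 + 0.216 + 0.036 + 0 = 4.793
Σ x·lx·mx = 8.843; T = 8.843/4.793 = 1.84498…
r ≈ ln(R0)/T = ln(4.793)/1.84498… = 0.84942… → 0.849

0.849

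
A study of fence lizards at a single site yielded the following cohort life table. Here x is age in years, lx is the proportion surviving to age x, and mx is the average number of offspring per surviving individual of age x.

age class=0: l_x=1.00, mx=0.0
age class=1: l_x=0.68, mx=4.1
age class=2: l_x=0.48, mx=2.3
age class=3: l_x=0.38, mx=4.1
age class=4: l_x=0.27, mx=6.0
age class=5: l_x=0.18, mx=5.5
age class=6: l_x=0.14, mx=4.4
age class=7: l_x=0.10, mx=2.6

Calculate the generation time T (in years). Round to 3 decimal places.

2.979

lx·mx: 0, 2.788, 1.104, 1.558, 1.62, 0.99, 0.616, 0.26 → R0 = 8.936
x·lx·mx: 0, 2.788, 2.208, 4.674, 6.48, 4.95, 3.696, 1.82 → Σ = 26.616
T = 26.616 / 8.936 = 2.978514… → 2.979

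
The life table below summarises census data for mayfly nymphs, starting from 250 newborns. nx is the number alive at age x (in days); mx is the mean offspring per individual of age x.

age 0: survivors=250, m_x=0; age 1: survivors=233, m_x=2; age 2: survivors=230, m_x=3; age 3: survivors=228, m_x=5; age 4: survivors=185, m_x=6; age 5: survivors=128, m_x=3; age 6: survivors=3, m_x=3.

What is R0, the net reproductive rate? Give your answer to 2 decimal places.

15.20

lx = nx/n0 = nx/250: 1, 0.932, 0.92, 0.912, 0.74, 0.512, 0.012
lx·mx by age: 0, 1.864, 2.76, 4.56, 4.44, 1.536, 0.036
R0 = Σ lx·mx = 15.196 → 15.20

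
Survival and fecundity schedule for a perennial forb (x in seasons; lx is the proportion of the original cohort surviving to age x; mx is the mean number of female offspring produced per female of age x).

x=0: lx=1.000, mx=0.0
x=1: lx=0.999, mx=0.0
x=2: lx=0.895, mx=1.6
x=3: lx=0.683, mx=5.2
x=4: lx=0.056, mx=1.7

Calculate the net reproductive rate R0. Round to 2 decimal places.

5.08

lx·mx by age: 0, 0, 1.432, 3.5516, 0.0952
R0 = Σ lx·mx = 5.0788 → 5.08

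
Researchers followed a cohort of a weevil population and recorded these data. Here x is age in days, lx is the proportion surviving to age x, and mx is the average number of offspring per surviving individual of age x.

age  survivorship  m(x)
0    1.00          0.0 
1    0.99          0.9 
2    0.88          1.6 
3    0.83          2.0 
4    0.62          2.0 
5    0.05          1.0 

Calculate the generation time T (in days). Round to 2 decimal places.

2.65

lx·mx: 0, 0.891, 1.408, 1.66, 1.24, 0.05 → R0 = 5.249
x·lx·mx: 0, 0.891, 2.816, 4.98, 4.96, 0.25 → Σ = 13.897
T = 13.897 / 5.249 = 2.647552… → 2.65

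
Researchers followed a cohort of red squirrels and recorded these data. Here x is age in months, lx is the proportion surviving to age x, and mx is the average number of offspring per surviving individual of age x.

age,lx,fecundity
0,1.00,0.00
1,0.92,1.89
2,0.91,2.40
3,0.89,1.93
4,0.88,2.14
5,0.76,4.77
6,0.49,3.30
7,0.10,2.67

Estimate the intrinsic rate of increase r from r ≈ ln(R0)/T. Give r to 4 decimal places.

0.6901

R0 = Σ lx·mx = 0 + 1.7388 + 2.184 + 1.7177 + 1.8832 + 3.6252 + 1.617 + 0.267 = 13.0329
Σ x·lx·mx = 48.4897; T = 48.4897/13.0329 = 3.72056…
r ≈ ln(R0)/T = ln(13.0329)/3.72056… = 0.690078… → 0.6901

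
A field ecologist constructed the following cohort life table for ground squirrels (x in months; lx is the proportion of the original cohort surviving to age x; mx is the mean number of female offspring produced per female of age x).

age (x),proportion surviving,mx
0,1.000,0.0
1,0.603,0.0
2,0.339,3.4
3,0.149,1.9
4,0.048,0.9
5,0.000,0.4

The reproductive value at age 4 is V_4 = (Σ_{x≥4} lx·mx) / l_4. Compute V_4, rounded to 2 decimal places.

0.90

lx·mx for x ≥ 4: 0.0432, 0 → sum = 0.0432
V_4 = 0.0432 / l_4 = 0.0432 / 0.048 = 0.9 → 0.90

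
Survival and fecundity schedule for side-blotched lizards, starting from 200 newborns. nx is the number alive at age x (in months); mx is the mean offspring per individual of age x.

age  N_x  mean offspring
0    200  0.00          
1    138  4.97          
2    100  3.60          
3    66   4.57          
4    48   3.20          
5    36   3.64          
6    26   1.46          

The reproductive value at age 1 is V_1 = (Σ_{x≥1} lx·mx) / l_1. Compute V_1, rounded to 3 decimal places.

12.102

lx = nx/n0 = nx/200: 1, 0.69, 0.5, 0.33, 0.24, 0.18, 0.13
lx·mx for x ≥ 1: 3.4293, 1.8, 1.5081, 0.768, 0.6552, 0.1898 → sum = 8.3504
V_1 = 8.3504 / l_1 = 8.3504 / 0.69 = 12.102029… → 12.102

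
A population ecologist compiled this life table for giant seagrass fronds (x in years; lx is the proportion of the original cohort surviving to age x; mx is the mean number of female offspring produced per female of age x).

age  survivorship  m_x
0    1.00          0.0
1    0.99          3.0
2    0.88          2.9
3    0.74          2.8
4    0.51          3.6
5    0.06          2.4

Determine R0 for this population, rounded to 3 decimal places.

9.574

lx·mx by age: 0, 2.97, 2.552, 2.072, 1.836, 0.144
R0 = Σ lx·mx = 9.574 → 9.574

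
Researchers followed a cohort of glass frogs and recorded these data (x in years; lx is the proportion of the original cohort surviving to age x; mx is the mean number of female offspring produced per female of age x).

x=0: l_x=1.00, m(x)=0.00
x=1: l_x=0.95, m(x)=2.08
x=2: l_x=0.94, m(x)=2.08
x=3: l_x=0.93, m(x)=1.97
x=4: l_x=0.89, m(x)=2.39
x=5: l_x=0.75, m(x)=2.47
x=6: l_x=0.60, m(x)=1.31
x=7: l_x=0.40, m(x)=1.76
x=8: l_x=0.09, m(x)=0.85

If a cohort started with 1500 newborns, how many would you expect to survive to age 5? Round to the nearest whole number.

Expected survivors = N0 · l_5 = 1500 × 0.75 = 1125 → 1125

1125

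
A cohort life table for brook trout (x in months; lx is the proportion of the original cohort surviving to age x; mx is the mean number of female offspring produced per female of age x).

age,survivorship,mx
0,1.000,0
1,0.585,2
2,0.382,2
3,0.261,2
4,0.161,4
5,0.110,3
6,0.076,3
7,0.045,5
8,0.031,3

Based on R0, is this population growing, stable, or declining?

R0 = Σ lx·mx = 0 + 1.17 + 0.764 + 0.522 + 0.644 + 0.33 + 0.228 + 0.225 + 0.093 = 3.976
R0 > 1, so the population is growing.

growing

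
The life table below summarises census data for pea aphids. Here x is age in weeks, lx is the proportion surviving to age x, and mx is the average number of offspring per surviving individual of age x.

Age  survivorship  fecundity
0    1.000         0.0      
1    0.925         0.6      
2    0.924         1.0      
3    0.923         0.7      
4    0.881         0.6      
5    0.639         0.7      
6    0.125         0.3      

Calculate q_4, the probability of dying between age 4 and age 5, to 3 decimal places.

q_4 = (l_4 − l_5) / l_4 = (0.881 − 0.639) / 0.881
     = 0.242 / 0.881 = 0.274688… → 0.275

0.275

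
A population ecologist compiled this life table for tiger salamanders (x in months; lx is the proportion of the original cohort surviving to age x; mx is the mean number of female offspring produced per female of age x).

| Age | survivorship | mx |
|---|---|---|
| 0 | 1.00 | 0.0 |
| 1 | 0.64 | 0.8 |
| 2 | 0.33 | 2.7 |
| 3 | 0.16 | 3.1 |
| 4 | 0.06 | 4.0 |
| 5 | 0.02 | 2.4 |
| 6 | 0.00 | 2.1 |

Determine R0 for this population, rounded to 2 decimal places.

2.19

lx·mx by age: 0, 0.512, 0.891, 0.496, 0.24, 0.048, 0
R0 = Σ lx·mx = 2.187 → 2.19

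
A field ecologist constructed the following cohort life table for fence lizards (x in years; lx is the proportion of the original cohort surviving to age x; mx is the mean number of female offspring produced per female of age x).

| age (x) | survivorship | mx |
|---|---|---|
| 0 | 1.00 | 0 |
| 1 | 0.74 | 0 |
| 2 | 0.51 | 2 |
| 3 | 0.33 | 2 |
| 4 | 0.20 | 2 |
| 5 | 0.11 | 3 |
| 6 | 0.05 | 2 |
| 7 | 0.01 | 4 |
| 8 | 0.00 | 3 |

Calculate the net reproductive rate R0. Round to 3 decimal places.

2.550

lx·mx by age: 0, 0, 1.02, 0.66, 0.4, 0.33, 0.1, 0.04, 0
R0 = Σ lx·mx = 2.55 → 2.550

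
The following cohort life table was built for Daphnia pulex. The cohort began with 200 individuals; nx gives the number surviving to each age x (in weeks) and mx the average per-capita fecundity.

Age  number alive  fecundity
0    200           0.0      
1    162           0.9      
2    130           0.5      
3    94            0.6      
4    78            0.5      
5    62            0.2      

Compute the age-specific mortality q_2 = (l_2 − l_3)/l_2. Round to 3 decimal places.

0.277

lx = nx/n0 = nx/200: 1, 0.81, 0.65, 0.47, 0.39, 0.31
q_2 = (l_2 − l_3) / l_2 = (0.65 − 0.47) / 0.65
     = 0.18 / 0.65 = 0.276923… → 0.277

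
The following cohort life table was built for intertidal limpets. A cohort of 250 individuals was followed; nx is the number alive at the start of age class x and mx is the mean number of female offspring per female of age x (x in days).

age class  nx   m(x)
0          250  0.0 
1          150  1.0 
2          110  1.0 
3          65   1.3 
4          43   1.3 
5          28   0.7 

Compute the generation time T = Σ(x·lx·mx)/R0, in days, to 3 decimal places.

lx = nx/n0 = nx/250: 1, 0.6, 0.44, 0.26, 0.172, 0.112
lx·mx: 0, 0.6, 0.44, 0.338, 0.2236, 0.0784 → R0 = 1.68
x·lx·mx: 0, 0.6, 0.88, 1.014, 0.8944, 0.392 → Σ = 3.7804
T = 3.7804 / 1.68 = 2.250238… → 2.250

2.250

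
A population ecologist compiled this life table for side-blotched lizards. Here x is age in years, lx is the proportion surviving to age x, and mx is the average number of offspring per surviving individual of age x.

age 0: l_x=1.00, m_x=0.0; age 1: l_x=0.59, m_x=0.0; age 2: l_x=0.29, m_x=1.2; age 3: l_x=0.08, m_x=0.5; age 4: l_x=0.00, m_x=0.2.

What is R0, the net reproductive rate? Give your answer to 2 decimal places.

0.39

lx·mx by age: 0, 0, 0.348, 0.04, 0
R0 = Σ lx·mx = 0.388 → 0.39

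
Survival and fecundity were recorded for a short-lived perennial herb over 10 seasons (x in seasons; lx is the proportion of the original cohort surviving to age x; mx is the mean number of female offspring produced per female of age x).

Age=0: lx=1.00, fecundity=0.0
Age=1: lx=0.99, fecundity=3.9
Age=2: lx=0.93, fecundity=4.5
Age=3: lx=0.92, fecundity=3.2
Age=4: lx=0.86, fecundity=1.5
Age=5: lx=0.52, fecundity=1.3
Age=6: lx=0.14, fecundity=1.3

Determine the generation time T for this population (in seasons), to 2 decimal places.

2.34

lx·mx: 0, 3.861, 4.185, 2.944, 1.29, 0.676, 0.182 → R0 = 13.138
x·lx·mx: 0, 3.861, 8.37, 8.832, 5.16, 3.38, 1.092 → Σ = 30.695
T = 30.695 / 13.138 = 2.336353… → 2.34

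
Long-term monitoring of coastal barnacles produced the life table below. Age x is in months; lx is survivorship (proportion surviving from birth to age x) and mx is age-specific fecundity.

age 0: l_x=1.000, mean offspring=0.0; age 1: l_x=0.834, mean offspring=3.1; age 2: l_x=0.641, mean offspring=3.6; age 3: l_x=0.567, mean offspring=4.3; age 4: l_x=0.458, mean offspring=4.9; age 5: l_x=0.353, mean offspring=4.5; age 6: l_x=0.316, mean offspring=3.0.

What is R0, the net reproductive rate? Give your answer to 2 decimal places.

12.11

lx·mx by age: 0, 2.5854, 2.3076, 2.4381, 2.2442, 1.5885, 0.948
R0 = Σ lx·mx = 12.1118 → 12.11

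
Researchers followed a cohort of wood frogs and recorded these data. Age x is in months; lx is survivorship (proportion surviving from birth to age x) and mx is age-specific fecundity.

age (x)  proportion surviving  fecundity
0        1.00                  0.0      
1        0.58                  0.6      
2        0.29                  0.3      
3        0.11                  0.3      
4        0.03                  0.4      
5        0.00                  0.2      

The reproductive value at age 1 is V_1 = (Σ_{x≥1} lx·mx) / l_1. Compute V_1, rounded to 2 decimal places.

lx·mx for x ≥ 1: 0.348, 0.087, 0.033, 0.012, 0 → sum = 0.48
V_1 = 0.48 / l_1 = 0.48 / 0.58 = 0.827586… → 0.83

0.83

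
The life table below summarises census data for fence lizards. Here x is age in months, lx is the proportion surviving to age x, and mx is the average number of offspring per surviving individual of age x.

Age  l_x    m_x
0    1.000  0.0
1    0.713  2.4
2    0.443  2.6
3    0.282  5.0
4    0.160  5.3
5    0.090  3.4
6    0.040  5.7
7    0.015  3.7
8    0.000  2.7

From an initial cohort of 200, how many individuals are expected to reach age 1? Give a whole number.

Expected survivors = N0 · l_1 = 200 × 0.713 = 142.6 → 143

143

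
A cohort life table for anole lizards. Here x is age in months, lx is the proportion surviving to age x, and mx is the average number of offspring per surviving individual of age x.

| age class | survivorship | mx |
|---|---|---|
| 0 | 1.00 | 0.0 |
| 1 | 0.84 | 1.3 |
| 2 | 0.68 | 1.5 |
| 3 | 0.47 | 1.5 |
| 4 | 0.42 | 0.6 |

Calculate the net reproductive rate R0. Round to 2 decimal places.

3.07

lx·mx by age: 0, 1.092, 1.02, 0.705, 0.252
R0 = Σ lx·mx = 3.069 → 3.07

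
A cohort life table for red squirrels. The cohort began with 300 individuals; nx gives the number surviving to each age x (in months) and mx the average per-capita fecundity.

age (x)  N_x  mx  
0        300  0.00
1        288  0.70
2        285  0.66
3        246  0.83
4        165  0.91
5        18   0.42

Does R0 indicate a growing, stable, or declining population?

lx = nx/n0 = nx/300: 1, 0.96, 0.95, 0.82, 0.55, 0.06
R0 = Σ lx·mx = 0 + 0.672 + 0.627 + 0.6806 + 0.5005 + 0.0252 = 2.5053
R0 > 1, so the population is growing.

growing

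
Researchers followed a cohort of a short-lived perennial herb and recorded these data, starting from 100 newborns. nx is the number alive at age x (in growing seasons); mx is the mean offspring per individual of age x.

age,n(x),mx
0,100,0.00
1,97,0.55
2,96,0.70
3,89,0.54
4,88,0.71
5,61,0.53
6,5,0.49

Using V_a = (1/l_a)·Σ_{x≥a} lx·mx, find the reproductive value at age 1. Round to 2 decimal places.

2.74

lx = nx/n0 = nx/100: 1, 0.97, 0.96, 0.89, 0.88, 0.61, 0.05
lx·mx for x ≥ 1: 0.5335, 0.672, 0.4806, 0.6248, 0.3233, 0.0245 → sum = 2.6587
V_1 = 2.6587 / l_1 = 2.6587 / 0.97 = 2.740928… → 2.74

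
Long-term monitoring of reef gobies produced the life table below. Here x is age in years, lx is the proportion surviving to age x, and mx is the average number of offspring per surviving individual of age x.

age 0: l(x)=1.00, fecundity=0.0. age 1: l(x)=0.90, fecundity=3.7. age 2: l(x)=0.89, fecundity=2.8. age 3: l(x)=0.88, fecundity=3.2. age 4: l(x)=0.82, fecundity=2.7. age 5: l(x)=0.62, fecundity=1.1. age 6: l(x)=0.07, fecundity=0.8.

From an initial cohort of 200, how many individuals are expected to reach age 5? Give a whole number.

Expected survivors = N0 · l_5 = 200 × 0.62 = 124 → 124

124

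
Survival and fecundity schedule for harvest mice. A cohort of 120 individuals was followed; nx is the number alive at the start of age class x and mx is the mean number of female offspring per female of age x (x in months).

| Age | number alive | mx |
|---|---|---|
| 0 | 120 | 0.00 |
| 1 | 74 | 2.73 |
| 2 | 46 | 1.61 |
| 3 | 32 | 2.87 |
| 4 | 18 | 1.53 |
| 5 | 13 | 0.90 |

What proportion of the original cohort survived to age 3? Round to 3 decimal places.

0.267

l_3 = n_3/n_0 = 32/120 = 0.266667… → 0.267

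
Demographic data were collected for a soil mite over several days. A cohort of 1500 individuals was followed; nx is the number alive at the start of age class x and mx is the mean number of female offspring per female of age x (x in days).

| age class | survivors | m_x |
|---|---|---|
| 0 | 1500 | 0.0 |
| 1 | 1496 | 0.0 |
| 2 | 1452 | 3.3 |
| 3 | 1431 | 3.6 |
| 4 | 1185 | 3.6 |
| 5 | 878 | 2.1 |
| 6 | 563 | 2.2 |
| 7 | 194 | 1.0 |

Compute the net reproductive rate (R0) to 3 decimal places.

lx = nx/n0 = nx/1500: 1, 0.99733…, 0.968, 0.954, 0.79, 0.58533…, 0.37533…, 0.12933…
lx·mx by age: 0, 0, 3.1944, 3.4344, 2.844, 1.2292…, 0.825733…, 0.129333…
R0 = Σ lx·mx = 11.657067… → 11.657

11.657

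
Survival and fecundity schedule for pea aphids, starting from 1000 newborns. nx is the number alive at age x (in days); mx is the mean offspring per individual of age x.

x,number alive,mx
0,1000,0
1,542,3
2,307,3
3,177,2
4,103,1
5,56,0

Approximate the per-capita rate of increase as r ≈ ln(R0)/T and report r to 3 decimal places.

lx = nx/n0 = nx/1000: 1, 0.542, 0.307, 0.177, 0.103, 0.056
R0 = Σ lx·mx = 0 + 1.626 + 0.921 + 0.354 + 0.103 + 0 = 3.004
Σ x·lx·mx = 4.942; T = 4.942/3.004 = 1.64514…
r ≈ ln(R0)/T = ln(3.004)/1.64514… = 0.6686… → 0.669

0.669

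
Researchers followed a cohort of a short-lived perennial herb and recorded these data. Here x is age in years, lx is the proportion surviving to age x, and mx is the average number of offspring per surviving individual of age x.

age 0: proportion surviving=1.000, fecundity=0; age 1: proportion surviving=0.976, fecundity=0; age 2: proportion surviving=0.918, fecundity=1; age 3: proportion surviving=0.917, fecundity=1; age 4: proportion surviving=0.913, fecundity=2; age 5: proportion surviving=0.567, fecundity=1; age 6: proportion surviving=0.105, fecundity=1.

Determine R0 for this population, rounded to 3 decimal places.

lx·mx by age: 0, 0, 0.918, 0.917, 1.826, 0.567, 0.105
R0 = Σ lx·mx = 4.333 → 4.333

4.333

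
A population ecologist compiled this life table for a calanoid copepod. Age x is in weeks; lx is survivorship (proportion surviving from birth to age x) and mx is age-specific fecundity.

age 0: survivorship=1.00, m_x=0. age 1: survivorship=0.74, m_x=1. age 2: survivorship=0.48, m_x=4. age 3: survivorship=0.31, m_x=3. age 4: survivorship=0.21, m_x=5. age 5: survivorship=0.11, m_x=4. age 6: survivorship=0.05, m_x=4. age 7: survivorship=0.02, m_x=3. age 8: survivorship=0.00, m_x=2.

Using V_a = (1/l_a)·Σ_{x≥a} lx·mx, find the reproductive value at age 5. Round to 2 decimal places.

lx·mx for x ≥ 5: 0.44, 0.2, 0.06, 0 → sum = 0.7
V_5 = 0.7 / l_5 = 0.7 / 0.11 = 6.363636… → 6.36

6.36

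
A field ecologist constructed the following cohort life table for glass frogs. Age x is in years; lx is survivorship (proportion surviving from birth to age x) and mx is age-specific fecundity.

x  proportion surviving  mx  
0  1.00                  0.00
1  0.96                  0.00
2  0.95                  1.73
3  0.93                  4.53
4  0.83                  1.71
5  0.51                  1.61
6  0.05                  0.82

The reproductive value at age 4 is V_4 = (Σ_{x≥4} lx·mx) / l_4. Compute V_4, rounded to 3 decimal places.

lx·mx for x ≥ 4: 1.4193, 0.8211, 0.041 → sum = 2.2814
V_4 = 2.2814 / l_4 = 2.2814 / 0.83 = 2.748675… → 2.749

2.749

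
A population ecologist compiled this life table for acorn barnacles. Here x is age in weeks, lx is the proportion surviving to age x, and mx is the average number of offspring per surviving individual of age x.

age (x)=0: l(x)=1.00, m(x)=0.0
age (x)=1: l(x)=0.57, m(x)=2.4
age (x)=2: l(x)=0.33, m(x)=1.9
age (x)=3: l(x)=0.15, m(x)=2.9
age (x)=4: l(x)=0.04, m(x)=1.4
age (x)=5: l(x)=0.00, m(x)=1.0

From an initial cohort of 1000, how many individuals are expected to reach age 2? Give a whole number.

330

Expected survivors = N0 · l_2 = 1000 × 0.33 = 330 → 330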